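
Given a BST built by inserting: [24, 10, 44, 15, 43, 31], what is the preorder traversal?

Tree insertion order: [24, 10, 44, 15, 43, 31]
Tree (level-order array): [24, 10, 44, None, 15, 43, None, None, None, 31]
Preorder traversal: [24, 10, 15, 44, 43, 31]


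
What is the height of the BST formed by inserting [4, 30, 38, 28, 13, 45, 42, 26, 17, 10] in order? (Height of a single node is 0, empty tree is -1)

Insertion order: [4, 30, 38, 28, 13, 45, 42, 26, 17, 10]
Tree (level-order array): [4, None, 30, 28, 38, 13, None, None, 45, 10, 26, 42, None, None, None, 17]
Compute height bottom-up (empty subtree = -1):
  height(10) = 1 + max(-1, -1) = 0
  height(17) = 1 + max(-1, -1) = 0
  height(26) = 1 + max(0, -1) = 1
  height(13) = 1 + max(0, 1) = 2
  height(28) = 1 + max(2, -1) = 3
  height(42) = 1 + max(-1, -1) = 0
  height(45) = 1 + max(0, -1) = 1
  height(38) = 1 + max(-1, 1) = 2
  height(30) = 1 + max(3, 2) = 4
  height(4) = 1 + max(-1, 4) = 5
Height = 5


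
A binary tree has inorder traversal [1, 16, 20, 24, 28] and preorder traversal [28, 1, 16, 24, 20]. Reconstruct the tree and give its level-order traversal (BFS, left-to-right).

Inorder:  [1, 16, 20, 24, 28]
Preorder: [28, 1, 16, 24, 20]
Algorithm: preorder visits root first, so consume preorder in order;
for each root, split the current inorder slice at that value into
left-subtree inorder and right-subtree inorder, then recurse.
Recursive splits:
  root=28; inorder splits into left=[1, 16, 20, 24], right=[]
  root=1; inorder splits into left=[], right=[16, 20, 24]
  root=16; inorder splits into left=[], right=[20, 24]
  root=24; inorder splits into left=[20], right=[]
  root=20; inorder splits into left=[], right=[]
Reconstructed level-order: [28, 1, 16, 24, 20]


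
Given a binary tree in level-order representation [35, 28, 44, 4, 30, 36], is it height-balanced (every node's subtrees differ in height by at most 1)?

Tree (level-order array): [35, 28, 44, 4, 30, 36]
Definition: a tree is height-balanced if, at every node, |h(left) - h(right)| <= 1 (empty subtree has height -1).
Bottom-up per-node check:
  node 4: h_left=-1, h_right=-1, diff=0 [OK], height=0
  node 30: h_left=-1, h_right=-1, diff=0 [OK], height=0
  node 28: h_left=0, h_right=0, diff=0 [OK], height=1
  node 36: h_left=-1, h_right=-1, diff=0 [OK], height=0
  node 44: h_left=0, h_right=-1, diff=1 [OK], height=1
  node 35: h_left=1, h_right=1, diff=0 [OK], height=2
All nodes satisfy the balance condition.
Result: Balanced


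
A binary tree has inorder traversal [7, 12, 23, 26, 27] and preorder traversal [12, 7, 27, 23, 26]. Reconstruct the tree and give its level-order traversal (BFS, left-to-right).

Inorder:  [7, 12, 23, 26, 27]
Preorder: [12, 7, 27, 23, 26]
Algorithm: preorder visits root first, so consume preorder in order;
for each root, split the current inorder slice at that value into
left-subtree inorder and right-subtree inorder, then recurse.
Recursive splits:
  root=12; inorder splits into left=[7], right=[23, 26, 27]
  root=7; inorder splits into left=[], right=[]
  root=27; inorder splits into left=[23, 26], right=[]
  root=23; inorder splits into left=[], right=[26]
  root=26; inorder splits into left=[], right=[]
Reconstructed level-order: [12, 7, 27, 23, 26]


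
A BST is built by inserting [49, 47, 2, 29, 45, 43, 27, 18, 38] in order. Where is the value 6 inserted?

Starting tree (level order): [49, 47, None, 2, None, None, 29, 27, 45, 18, None, 43, None, None, None, 38]
Insertion path: 49 -> 47 -> 2 -> 29 -> 27 -> 18
Result: insert 6 as left child of 18
Final tree (level order): [49, 47, None, 2, None, None, 29, 27, 45, 18, None, 43, None, 6, None, 38]


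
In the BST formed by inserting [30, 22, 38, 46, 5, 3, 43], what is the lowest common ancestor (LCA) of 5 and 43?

Tree insertion order: [30, 22, 38, 46, 5, 3, 43]
Tree (level-order array): [30, 22, 38, 5, None, None, 46, 3, None, 43]
In a BST, the LCA of p=5, q=43 is the first node v on the
root-to-leaf path with p <= v <= q (go left if both < v, right if both > v).
Walk from root:
  at 30: 5 <= 30 <= 43, this is the LCA
LCA = 30


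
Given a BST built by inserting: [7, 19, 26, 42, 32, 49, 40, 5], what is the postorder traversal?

Tree insertion order: [7, 19, 26, 42, 32, 49, 40, 5]
Tree (level-order array): [7, 5, 19, None, None, None, 26, None, 42, 32, 49, None, 40]
Postorder traversal: [5, 40, 32, 49, 42, 26, 19, 7]


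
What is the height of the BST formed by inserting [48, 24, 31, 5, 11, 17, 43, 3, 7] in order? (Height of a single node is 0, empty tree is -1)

Insertion order: [48, 24, 31, 5, 11, 17, 43, 3, 7]
Tree (level-order array): [48, 24, None, 5, 31, 3, 11, None, 43, None, None, 7, 17]
Compute height bottom-up (empty subtree = -1):
  height(3) = 1 + max(-1, -1) = 0
  height(7) = 1 + max(-1, -1) = 0
  height(17) = 1 + max(-1, -1) = 0
  height(11) = 1 + max(0, 0) = 1
  height(5) = 1 + max(0, 1) = 2
  height(43) = 1 + max(-1, -1) = 0
  height(31) = 1 + max(-1, 0) = 1
  height(24) = 1 + max(2, 1) = 3
  height(48) = 1 + max(3, -1) = 4
Height = 4


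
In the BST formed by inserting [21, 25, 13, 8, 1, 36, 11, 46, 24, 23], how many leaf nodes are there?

Tree built from: [21, 25, 13, 8, 1, 36, 11, 46, 24, 23]
Tree (level-order array): [21, 13, 25, 8, None, 24, 36, 1, 11, 23, None, None, 46]
Rule: A leaf has 0 children.
Per-node child counts:
  node 21: 2 child(ren)
  node 13: 1 child(ren)
  node 8: 2 child(ren)
  node 1: 0 child(ren)
  node 11: 0 child(ren)
  node 25: 2 child(ren)
  node 24: 1 child(ren)
  node 23: 0 child(ren)
  node 36: 1 child(ren)
  node 46: 0 child(ren)
Matching nodes: [1, 11, 23, 46]
Count of leaf nodes: 4


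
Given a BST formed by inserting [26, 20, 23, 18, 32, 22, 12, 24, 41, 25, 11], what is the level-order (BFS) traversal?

Tree insertion order: [26, 20, 23, 18, 32, 22, 12, 24, 41, 25, 11]
Tree (level-order array): [26, 20, 32, 18, 23, None, 41, 12, None, 22, 24, None, None, 11, None, None, None, None, 25]
BFS from the root, enqueuing left then right child of each popped node:
  queue [26] -> pop 26, enqueue [20, 32], visited so far: [26]
  queue [20, 32] -> pop 20, enqueue [18, 23], visited so far: [26, 20]
  queue [32, 18, 23] -> pop 32, enqueue [41], visited so far: [26, 20, 32]
  queue [18, 23, 41] -> pop 18, enqueue [12], visited so far: [26, 20, 32, 18]
  queue [23, 41, 12] -> pop 23, enqueue [22, 24], visited so far: [26, 20, 32, 18, 23]
  queue [41, 12, 22, 24] -> pop 41, enqueue [none], visited so far: [26, 20, 32, 18, 23, 41]
  queue [12, 22, 24] -> pop 12, enqueue [11], visited so far: [26, 20, 32, 18, 23, 41, 12]
  queue [22, 24, 11] -> pop 22, enqueue [none], visited so far: [26, 20, 32, 18, 23, 41, 12, 22]
  queue [24, 11] -> pop 24, enqueue [25], visited so far: [26, 20, 32, 18, 23, 41, 12, 22, 24]
  queue [11, 25] -> pop 11, enqueue [none], visited so far: [26, 20, 32, 18, 23, 41, 12, 22, 24, 11]
  queue [25] -> pop 25, enqueue [none], visited so far: [26, 20, 32, 18, 23, 41, 12, 22, 24, 11, 25]
Result: [26, 20, 32, 18, 23, 41, 12, 22, 24, 11, 25]


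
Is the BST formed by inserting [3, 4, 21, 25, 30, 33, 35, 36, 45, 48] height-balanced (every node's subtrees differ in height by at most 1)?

Tree (level-order array): [3, None, 4, None, 21, None, 25, None, 30, None, 33, None, 35, None, 36, None, 45, None, 48]
Definition: a tree is height-balanced if, at every node, |h(left) - h(right)| <= 1 (empty subtree has height -1).
Bottom-up per-node check:
  node 48: h_left=-1, h_right=-1, diff=0 [OK], height=0
  node 45: h_left=-1, h_right=0, diff=1 [OK], height=1
  node 36: h_left=-1, h_right=1, diff=2 [FAIL (|-1-1|=2 > 1)], height=2
  node 35: h_left=-1, h_right=2, diff=3 [FAIL (|-1-2|=3 > 1)], height=3
  node 33: h_left=-1, h_right=3, diff=4 [FAIL (|-1-3|=4 > 1)], height=4
  node 30: h_left=-1, h_right=4, diff=5 [FAIL (|-1-4|=5 > 1)], height=5
  node 25: h_left=-1, h_right=5, diff=6 [FAIL (|-1-5|=6 > 1)], height=6
  node 21: h_left=-1, h_right=6, diff=7 [FAIL (|-1-6|=7 > 1)], height=7
  node 4: h_left=-1, h_right=7, diff=8 [FAIL (|-1-7|=8 > 1)], height=8
  node 3: h_left=-1, h_right=8, diff=9 [FAIL (|-1-8|=9 > 1)], height=9
Node 36 violates the condition: |-1 - 1| = 2 > 1.
Result: Not balanced


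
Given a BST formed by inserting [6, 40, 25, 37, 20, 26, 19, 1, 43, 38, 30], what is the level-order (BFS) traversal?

Tree insertion order: [6, 40, 25, 37, 20, 26, 19, 1, 43, 38, 30]
Tree (level-order array): [6, 1, 40, None, None, 25, 43, 20, 37, None, None, 19, None, 26, 38, None, None, None, 30]
BFS from the root, enqueuing left then right child of each popped node:
  queue [6] -> pop 6, enqueue [1, 40], visited so far: [6]
  queue [1, 40] -> pop 1, enqueue [none], visited so far: [6, 1]
  queue [40] -> pop 40, enqueue [25, 43], visited so far: [6, 1, 40]
  queue [25, 43] -> pop 25, enqueue [20, 37], visited so far: [6, 1, 40, 25]
  queue [43, 20, 37] -> pop 43, enqueue [none], visited so far: [6, 1, 40, 25, 43]
  queue [20, 37] -> pop 20, enqueue [19], visited so far: [6, 1, 40, 25, 43, 20]
  queue [37, 19] -> pop 37, enqueue [26, 38], visited so far: [6, 1, 40, 25, 43, 20, 37]
  queue [19, 26, 38] -> pop 19, enqueue [none], visited so far: [6, 1, 40, 25, 43, 20, 37, 19]
  queue [26, 38] -> pop 26, enqueue [30], visited so far: [6, 1, 40, 25, 43, 20, 37, 19, 26]
  queue [38, 30] -> pop 38, enqueue [none], visited so far: [6, 1, 40, 25, 43, 20, 37, 19, 26, 38]
  queue [30] -> pop 30, enqueue [none], visited so far: [6, 1, 40, 25, 43, 20, 37, 19, 26, 38, 30]
Result: [6, 1, 40, 25, 43, 20, 37, 19, 26, 38, 30]


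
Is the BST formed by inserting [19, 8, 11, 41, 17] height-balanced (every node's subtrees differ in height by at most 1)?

Tree (level-order array): [19, 8, 41, None, 11, None, None, None, 17]
Definition: a tree is height-balanced if, at every node, |h(left) - h(right)| <= 1 (empty subtree has height -1).
Bottom-up per-node check:
  node 17: h_left=-1, h_right=-1, diff=0 [OK], height=0
  node 11: h_left=-1, h_right=0, diff=1 [OK], height=1
  node 8: h_left=-1, h_right=1, diff=2 [FAIL (|-1-1|=2 > 1)], height=2
  node 41: h_left=-1, h_right=-1, diff=0 [OK], height=0
  node 19: h_left=2, h_right=0, diff=2 [FAIL (|2-0|=2 > 1)], height=3
Node 8 violates the condition: |-1 - 1| = 2 > 1.
Result: Not balanced


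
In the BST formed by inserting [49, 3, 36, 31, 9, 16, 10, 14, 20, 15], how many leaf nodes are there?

Tree built from: [49, 3, 36, 31, 9, 16, 10, 14, 20, 15]
Tree (level-order array): [49, 3, None, None, 36, 31, None, 9, None, None, 16, 10, 20, None, 14, None, None, None, 15]
Rule: A leaf has 0 children.
Per-node child counts:
  node 49: 1 child(ren)
  node 3: 1 child(ren)
  node 36: 1 child(ren)
  node 31: 1 child(ren)
  node 9: 1 child(ren)
  node 16: 2 child(ren)
  node 10: 1 child(ren)
  node 14: 1 child(ren)
  node 15: 0 child(ren)
  node 20: 0 child(ren)
Matching nodes: [15, 20]
Count of leaf nodes: 2


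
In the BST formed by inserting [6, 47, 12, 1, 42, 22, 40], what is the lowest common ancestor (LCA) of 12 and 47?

Tree insertion order: [6, 47, 12, 1, 42, 22, 40]
Tree (level-order array): [6, 1, 47, None, None, 12, None, None, 42, 22, None, None, 40]
In a BST, the LCA of p=12, q=47 is the first node v on the
root-to-leaf path with p <= v <= q (go left if both < v, right if both > v).
Walk from root:
  at 6: both 12 and 47 > 6, go right
  at 47: 12 <= 47 <= 47, this is the LCA
LCA = 47


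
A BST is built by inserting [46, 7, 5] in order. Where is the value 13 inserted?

Starting tree (level order): [46, 7, None, 5]
Insertion path: 46 -> 7
Result: insert 13 as right child of 7
Final tree (level order): [46, 7, None, 5, 13]


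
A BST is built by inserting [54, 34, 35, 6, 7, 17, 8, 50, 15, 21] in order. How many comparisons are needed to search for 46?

Search path for 46: 54 -> 34 -> 35 -> 50
Found: False
Comparisons: 4


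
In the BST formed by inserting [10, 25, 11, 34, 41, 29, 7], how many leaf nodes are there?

Tree built from: [10, 25, 11, 34, 41, 29, 7]
Tree (level-order array): [10, 7, 25, None, None, 11, 34, None, None, 29, 41]
Rule: A leaf has 0 children.
Per-node child counts:
  node 10: 2 child(ren)
  node 7: 0 child(ren)
  node 25: 2 child(ren)
  node 11: 0 child(ren)
  node 34: 2 child(ren)
  node 29: 0 child(ren)
  node 41: 0 child(ren)
Matching nodes: [7, 11, 29, 41]
Count of leaf nodes: 4


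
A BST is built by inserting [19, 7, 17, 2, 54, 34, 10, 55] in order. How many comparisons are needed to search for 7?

Search path for 7: 19 -> 7
Found: True
Comparisons: 2


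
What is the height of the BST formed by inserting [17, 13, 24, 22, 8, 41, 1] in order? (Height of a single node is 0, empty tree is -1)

Insertion order: [17, 13, 24, 22, 8, 41, 1]
Tree (level-order array): [17, 13, 24, 8, None, 22, 41, 1]
Compute height bottom-up (empty subtree = -1):
  height(1) = 1 + max(-1, -1) = 0
  height(8) = 1 + max(0, -1) = 1
  height(13) = 1 + max(1, -1) = 2
  height(22) = 1 + max(-1, -1) = 0
  height(41) = 1 + max(-1, -1) = 0
  height(24) = 1 + max(0, 0) = 1
  height(17) = 1 + max(2, 1) = 3
Height = 3


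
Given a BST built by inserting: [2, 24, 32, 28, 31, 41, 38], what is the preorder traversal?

Tree insertion order: [2, 24, 32, 28, 31, 41, 38]
Tree (level-order array): [2, None, 24, None, 32, 28, 41, None, 31, 38]
Preorder traversal: [2, 24, 32, 28, 31, 41, 38]


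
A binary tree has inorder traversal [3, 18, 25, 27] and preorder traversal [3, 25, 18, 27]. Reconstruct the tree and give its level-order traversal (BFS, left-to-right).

Inorder:  [3, 18, 25, 27]
Preorder: [3, 25, 18, 27]
Algorithm: preorder visits root first, so consume preorder in order;
for each root, split the current inorder slice at that value into
left-subtree inorder and right-subtree inorder, then recurse.
Recursive splits:
  root=3; inorder splits into left=[], right=[18, 25, 27]
  root=25; inorder splits into left=[18], right=[27]
  root=18; inorder splits into left=[], right=[]
  root=27; inorder splits into left=[], right=[]
Reconstructed level-order: [3, 25, 18, 27]


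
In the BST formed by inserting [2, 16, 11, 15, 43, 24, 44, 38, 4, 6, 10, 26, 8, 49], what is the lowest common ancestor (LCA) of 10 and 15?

Tree insertion order: [2, 16, 11, 15, 43, 24, 44, 38, 4, 6, 10, 26, 8, 49]
Tree (level-order array): [2, None, 16, 11, 43, 4, 15, 24, 44, None, 6, None, None, None, 38, None, 49, None, 10, 26, None, None, None, 8]
In a BST, the LCA of p=10, q=15 is the first node v on the
root-to-leaf path with p <= v <= q (go left if both < v, right if both > v).
Walk from root:
  at 2: both 10 and 15 > 2, go right
  at 16: both 10 and 15 < 16, go left
  at 11: 10 <= 11 <= 15, this is the LCA
LCA = 11


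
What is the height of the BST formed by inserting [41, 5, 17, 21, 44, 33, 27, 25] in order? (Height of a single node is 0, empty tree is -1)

Insertion order: [41, 5, 17, 21, 44, 33, 27, 25]
Tree (level-order array): [41, 5, 44, None, 17, None, None, None, 21, None, 33, 27, None, 25]
Compute height bottom-up (empty subtree = -1):
  height(25) = 1 + max(-1, -1) = 0
  height(27) = 1 + max(0, -1) = 1
  height(33) = 1 + max(1, -1) = 2
  height(21) = 1 + max(-1, 2) = 3
  height(17) = 1 + max(-1, 3) = 4
  height(5) = 1 + max(-1, 4) = 5
  height(44) = 1 + max(-1, -1) = 0
  height(41) = 1 + max(5, 0) = 6
Height = 6


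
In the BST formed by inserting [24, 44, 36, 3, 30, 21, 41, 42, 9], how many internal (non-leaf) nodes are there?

Tree built from: [24, 44, 36, 3, 30, 21, 41, 42, 9]
Tree (level-order array): [24, 3, 44, None, 21, 36, None, 9, None, 30, 41, None, None, None, None, None, 42]
Rule: An internal node has at least one child.
Per-node child counts:
  node 24: 2 child(ren)
  node 3: 1 child(ren)
  node 21: 1 child(ren)
  node 9: 0 child(ren)
  node 44: 1 child(ren)
  node 36: 2 child(ren)
  node 30: 0 child(ren)
  node 41: 1 child(ren)
  node 42: 0 child(ren)
Matching nodes: [24, 3, 21, 44, 36, 41]
Count of internal (non-leaf) nodes: 6


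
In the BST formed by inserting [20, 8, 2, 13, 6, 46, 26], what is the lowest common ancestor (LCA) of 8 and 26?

Tree insertion order: [20, 8, 2, 13, 6, 46, 26]
Tree (level-order array): [20, 8, 46, 2, 13, 26, None, None, 6]
In a BST, the LCA of p=8, q=26 is the first node v on the
root-to-leaf path with p <= v <= q (go left if both < v, right if both > v).
Walk from root:
  at 20: 8 <= 20 <= 26, this is the LCA
LCA = 20


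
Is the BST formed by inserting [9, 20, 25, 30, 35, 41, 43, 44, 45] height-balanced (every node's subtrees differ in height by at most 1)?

Tree (level-order array): [9, None, 20, None, 25, None, 30, None, 35, None, 41, None, 43, None, 44, None, 45]
Definition: a tree is height-balanced if, at every node, |h(left) - h(right)| <= 1 (empty subtree has height -1).
Bottom-up per-node check:
  node 45: h_left=-1, h_right=-1, diff=0 [OK], height=0
  node 44: h_left=-1, h_right=0, diff=1 [OK], height=1
  node 43: h_left=-1, h_right=1, diff=2 [FAIL (|-1-1|=2 > 1)], height=2
  node 41: h_left=-1, h_right=2, diff=3 [FAIL (|-1-2|=3 > 1)], height=3
  node 35: h_left=-1, h_right=3, diff=4 [FAIL (|-1-3|=4 > 1)], height=4
  node 30: h_left=-1, h_right=4, diff=5 [FAIL (|-1-4|=5 > 1)], height=5
  node 25: h_left=-1, h_right=5, diff=6 [FAIL (|-1-5|=6 > 1)], height=6
  node 20: h_left=-1, h_right=6, diff=7 [FAIL (|-1-6|=7 > 1)], height=7
  node 9: h_left=-1, h_right=7, diff=8 [FAIL (|-1-7|=8 > 1)], height=8
Node 43 violates the condition: |-1 - 1| = 2 > 1.
Result: Not balanced


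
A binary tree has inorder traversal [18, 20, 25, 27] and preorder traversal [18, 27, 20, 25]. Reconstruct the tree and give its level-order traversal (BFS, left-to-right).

Inorder:  [18, 20, 25, 27]
Preorder: [18, 27, 20, 25]
Algorithm: preorder visits root first, so consume preorder in order;
for each root, split the current inorder slice at that value into
left-subtree inorder and right-subtree inorder, then recurse.
Recursive splits:
  root=18; inorder splits into left=[], right=[20, 25, 27]
  root=27; inorder splits into left=[20, 25], right=[]
  root=20; inorder splits into left=[], right=[25]
  root=25; inorder splits into left=[], right=[]
Reconstructed level-order: [18, 27, 20, 25]


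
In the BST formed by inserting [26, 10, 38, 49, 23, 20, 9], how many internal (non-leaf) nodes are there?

Tree built from: [26, 10, 38, 49, 23, 20, 9]
Tree (level-order array): [26, 10, 38, 9, 23, None, 49, None, None, 20]
Rule: An internal node has at least one child.
Per-node child counts:
  node 26: 2 child(ren)
  node 10: 2 child(ren)
  node 9: 0 child(ren)
  node 23: 1 child(ren)
  node 20: 0 child(ren)
  node 38: 1 child(ren)
  node 49: 0 child(ren)
Matching nodes: [26, 10, 23, 38]
Count of internal (non-leaf) nodes: 4


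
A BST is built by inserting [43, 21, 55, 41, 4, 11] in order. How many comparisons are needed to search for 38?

Search path for 38: 43 -> 21 -> 41
Found: False
Comparisons: 3


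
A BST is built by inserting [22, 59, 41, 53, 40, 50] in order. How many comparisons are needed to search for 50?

Search path for 50: 22 -> 59 -> 41 -> 53 -> 50
Found: True
Comparisons: 5


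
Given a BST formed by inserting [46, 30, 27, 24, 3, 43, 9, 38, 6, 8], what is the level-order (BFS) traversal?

Tree insertion order: [46, 30, 27, 24, 3, 43, 9, 38, 6, 8]
Tree (level-order array): [46, 30, None, 27, 43, 24, None, 38, None, 3, None, None, None, None, 9, 6, None, None, 8]
BFS from the root, enqueuing left then right child of each popped node:
  queue [46] -> pop 46, enqueue [30], visited so far: [46]
  queue [30] -> pop 30, enqueue [27, 43], visited so far: [46, 30]
  queue [27, 43] -> pop 27, enqueue [24], visited so far: [46, 30, 27]
  queue [43, 24] -> pop 43, enqueue [38], visited so far: [46, 30, 27, 43]
  queue [24, 38] -> pop 24, enqueue [3], visited so far: [46, 30, 27, 43, 24]
  queue [38, 3] -> pop 38, enqueue [none], visited so far: [46, 30, 27, 43, 24, 38]
  queue [3] -> pop 3, enqueue [9], visited so far: [46, 30, 27, 43, 24, 38, 3]
  queue [9] -> pop 9, enqueue [6], visited so far: [46, 30, 27, 43, 24, 38, 3, 9]
  queue [6] -> pop 6, enqueue [8], visited so far: [46, 30, 27, 43, 24, 38, 3, 9, 6]
  queue [8] -> pop 8, enqueue [none], visited so far: [46, 30, 27, 43, 24, 38, 3, 9, 6, 8]
Result: [46, 30, 27, 43, 24, 38, 3, 9, 6, 8]


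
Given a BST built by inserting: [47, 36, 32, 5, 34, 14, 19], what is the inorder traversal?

Tree insertion order: [47, 36, 32, 5, 34, 14, 19]
Tree (level-order array): [47, 36, None, 32, None, 5, 34, None, 14, None, None, None, 19]
Inorder traversal: [5, 14, 19, 32, 34, 36, 47]


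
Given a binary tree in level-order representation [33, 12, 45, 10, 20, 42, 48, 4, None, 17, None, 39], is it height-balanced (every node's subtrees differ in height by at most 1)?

Tree (level-order array): [33, 12, 45, 10, 20, 42, 48, 4, None, 17, None, 39]
Definition: a tree is height-balanced if, at every node, |h(left) - h(right)| <= 1 (empty subtree has height -1).
Bottom-up per-node check:
  node 4: h_left=-1, h_right=-1, diff=0 [OK], height=0
  node 10: h_left=0, h_right=-1, diff=1 [OK], height=1
  node 17: h_left=-1, h_right=-1, diff=0 [OK], height=0
  node 20: h_left=0, h_right=-1, diff=1 [OK], height=1
  node 12: h_left=1, h_right=1, diff=0 [OK], height=2
  node 39: h_left=-1, h_right=-1, diff=0 [OK], height=0
  node 42: h_left=0, h_right=-1, diff=1 [OK], height=1
  node 48: h_left=-1, h_right=-1, diff=0 [OK], height=0
  node 45: h_left=1, h_right=0, diff=1 [OK], height=2
  node 33: h_left=2, h_right=2, diff=0 [OK], height=3
All nodes satisfy the balance condition.
Result: Balanced


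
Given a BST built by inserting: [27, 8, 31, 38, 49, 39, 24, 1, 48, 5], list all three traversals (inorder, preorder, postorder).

Tree insertion order: [27, 8, 31, 38, 49, 39, 24, 1, 48, 5]
Tree (level-order array): [27, 8, 31, 1, 24, None, 38, None, 5, None, None, None, 49, None, None, 39, None, None, 48]
Inorder (L, root, R): [1, 5, 8, 24, 27, 31, 38, 39, 48, 49]
Preorder (root, L, R): [27, 8, 1, 5, 24, 31, 38, 49, 39, 48]
Postorder (L, R, root): [5, 1, 24, 8, 48, 39, 49, 38, 31, 27]


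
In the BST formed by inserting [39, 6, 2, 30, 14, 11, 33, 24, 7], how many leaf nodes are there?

Tree built from: [39, 6, 2, 30, 14, 11, 33, 24, 7]
Tree (level-order array): [39, 6, None, 2, 30, None, None, 14, 33, 11, 24, None, None, 7]
Rule: A leaf has 0 children.
Per-node child counts:
  node 39: 1 child(ren)
  node 6: 2 child(ren)
  node 2: 0 child(ren)
  node 30: 2 child(ren)
  node 14: 2 child(ren)
  node 11: 1 child(ren)
  node 7: 0 child(ren)
  node 24: 0 child(ren)
  node 33: 0 child(ren)
Matching nodes: [2, 7, 24, 33]
Count of leaf nodes: 4


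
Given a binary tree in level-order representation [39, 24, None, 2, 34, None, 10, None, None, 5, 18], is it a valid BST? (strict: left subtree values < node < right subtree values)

Level-order array: [39, 24, None, 2, 34, None, 10, None, None, 5, 18]
Validate using subtree bounds (lo, hi): at each node, require lo < value < hi,
then recurse left with hi=value and right with lo=value.
Preorder trace (stopping at first violation):
  at node 39 with bounds (-inf, +inf): OK
  at node 24 with bounds (-inf, 39): OK
  at node 2 with bounds (-inf, 24): OK
  at node 10 with bounds (2, 24): OK
  at node 5 with bounds (2, 10): OK
  at node 18 with bounds (10, 24): OK
  at node 34 with bounds (24, 39): OK
No violation found at any node.
Result: Valid BST


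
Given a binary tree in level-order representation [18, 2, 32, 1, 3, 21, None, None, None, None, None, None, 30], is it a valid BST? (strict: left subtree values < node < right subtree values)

Level-order array: [18, 2, 32, 1, 3, 21, None, None, None, None, None, None, 30]
Validate using subtree bounds (lo, hi): at each node, require lo < value < hi,
then recurse left with hi=value and right with lo=value.
Preorder trace (stopping at first violation):
  at node 18 with bounds (-inf, +inf): OK
  at node 2 with bounds (-inf, 18): OK
  at node 1 with bounds (-inf, 2): OK
  at node 3 with bounds (2, 18): OK
  at node 32 with bounds (18, +inf): OK
  at node 21 with bounds (18, 32): OK
  at node 30 with bounds (21, 32): OK
No violation found at any node.
Result: Valid BST


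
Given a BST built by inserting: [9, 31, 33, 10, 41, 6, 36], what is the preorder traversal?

Tree insertion order: [9, 31, 33, 10, 41, 6, 36]
Tree (level-order array): [9, 6, 31, None, None, 10, 33, None, None, None, 41, 36]
Preorder traversal: [9, 6, 31, 10, 33, 41, 36]


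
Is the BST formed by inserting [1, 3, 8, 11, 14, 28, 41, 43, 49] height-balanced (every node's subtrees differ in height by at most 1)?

Tree (level-order array): [1, None, 3, None, 8, None, 11, None, 14, None, 28, None, 41, None, 43, None, 49]
Definition: a tree is height-balanced if, at every node, |h(left) - h(right)| <= 1 (empty subtree has height -1).
Bottom-up per-node check:
  node 49: h_left=-1, h_right=-1, diff=0 [OK], height=0
  node 43: h_left=-1, h_right=0, diff=1 [OK], height=1
  node 41: h_left=-1, h_right=1, diff=2 [FAIL (|-1-1|=2 > 1)], height=2
  node 28: h_left=-1, h_right=2, diff=3 [FAIL (|-1-2|=3 > 1)], height=3
  node 14: h_left=-1, h_right=3, diff=4 [FAIL (|-1-3|=4 > 1)], height=4
  node 11: h_left=-1, h_right=4, diff=5 [FAIL (|-1-4|=5 > 1)], height=5
  node 8: h_left=-1, h_right=5, diff=6 [FAIL (|-1-5|=6 > 1)], height=6
  node 3: h_left=-1, h_right=6, diff=7 [FAIL (|-1-6|=7 > 1)], height=7
  node 1: h_left=-1, h_right=7, diff=8 [FAIL (|-1-7|=8 > 1)], height=8
Node 41 violates the condition: |-1 - 1| = 2 > 1.
Result: Not balanced


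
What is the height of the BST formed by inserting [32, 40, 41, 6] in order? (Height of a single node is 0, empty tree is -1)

Insertion order: [32, 40, 41, 6]
Tree (level-order array): [32, 6, 40, None, None, None, 41]
Compute height bottom-up (empty subtree = -1):
  height(6) = 1 + max(-1, -1) = 0
  height(41) = 1 + max(-1, -1) = 0
  height(40) = 1 + max(-1, 0) = 1
  height(32) = 1 + max(0, 1) = 2
Height = 2


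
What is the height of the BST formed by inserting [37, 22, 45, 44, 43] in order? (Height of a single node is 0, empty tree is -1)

Insertion order: [37, 22, 45, 44, 43]
Tree (level-order array): [37, 22, 45, None, None, 44, None, 43]
Compute height bottom-up (empty subtree = -1):
  height(22) = 1 + max(-1, -1) = 0
  height(43) = 1 + max(-1, -1) = 0
  height(44) = 1 + max(0, -1) = 1
  height(45) = 1 + max(1, -1) = 2
  height(37) = 1 + max(0, 2) = 3
Height = 3


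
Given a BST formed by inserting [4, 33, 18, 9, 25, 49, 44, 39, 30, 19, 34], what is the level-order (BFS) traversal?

Tree insertion order: [4, 33, 18, 9, 25, 49, 44, 39, 30, 19, 34]
Tree (level-order array): [4, None, 33, 18, 49, 9, 25, 44, None, None, None, 19, 30, 39, None, None, None, None, None, 34]
BFS from the root, enqueuing left then right child of each popped node:
  queue [4] -> pop 4, enqueue [33], visited so far: [4]
  queue [33] -> pop 33, enqueue [18, 49], visited so far: [4, 33]
  queue [18, 49] -> pop 18, enqueue [9, 25], visited so far: [4, 33, 18]
  queue [49, 9, 25] -> pop 49, enqueue [44], visited so far: [4, 33, 18, 49]
  queue [9, 25, 44] -> pop 9, enqueue [none], visited so far: [4, 33, 18, 49, 9]
  queue [25, 44] -> pop 25, enqueue [19, 30], visited so far: [4, 33, 18, 49, 9, 25]
  queue [44, 19, 30] -> pop 44, enqueue [39], visited so far: [4, 33, 18, 49, 9, 25, 44]
  queue [19, 30, 39] -> pop 19, enqueue [none], visited so far: [4, 33, 18, 49, 9, 25, 44, 19]
  queue [30, 39] -> pop 30, enqueue [none], visited so far: [4, 33, 18, 49, 9, 25, 44, 19, 30]
  queue [39] -> pop 39, enqueue [34], visited so far: [4, 33, 18, 49, 9, 25, 44, 19, 30, 39]
  queue [34] -> pop 34, enqueue [none], visited so far: [4, 33, 18, 49, 9, 25, 44, 19, 30, 39, 34]
Result: [4, 33, 18, 49, 9, 25, 44, 19, 30, 39, 34]


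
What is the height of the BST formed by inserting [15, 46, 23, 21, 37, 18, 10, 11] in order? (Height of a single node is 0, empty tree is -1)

Insertion order: [15, 46, 23, 21, 37, 18, 10, 11]
Tree (level-order array): [15, 10, 46, None, 11, 23, None, None, None, 21, 37, 18]
Compute height bottom-up (empty subtree = -1):
  height(11) = 1 + max(-1, -1) = 0
  height(10) = 1 + max(-1, 0) = 1
  height(18) = 1 + max(-1, -1) = 0
  height(21) = 1 + max(0, -1) = 1
  height(37) = 1 + max(-1, -1) = 0
  height(23) = 1 + max(1, 0) = 2
  height(46) = 1 + max(2, -1) = 3
  height(15) = 1 + max(1, 3) = 4
Height = 4


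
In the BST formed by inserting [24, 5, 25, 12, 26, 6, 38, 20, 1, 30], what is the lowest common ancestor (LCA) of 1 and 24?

Tree insertion order: [24, 5, 25, 12, 26, 6, 38, 20, 1, 30]
Tree (level-order array): [24, 5, 25, 1, 12, None, 26, None, None, 6, 20, None, 38, None, None, None, None, 30]
In a BST, the LCA of p=1, q=24 is the first node v on the
root-to-leaf path with p <= v <= q (go left if both < v, right if both > v).
Walk from root:
  at 24: 1 <= 24 <= 24, this is the LCA
LCA = 24


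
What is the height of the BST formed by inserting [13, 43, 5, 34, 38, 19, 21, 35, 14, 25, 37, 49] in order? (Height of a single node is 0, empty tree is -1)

Insertion order: [13, 43, 5, 34, 38, 19, 21, 35, 14, 25, 37, 49]
Tree (level-order array): [13, 5, 43, None, None, 34, 49, 19, 38, None, None, 14, 21, 35, None, None, None, None, 25, None, 37]
Compute height bottom-up (empty subtree = -1):
  height(5) = 1 + max(-1, -1) = 0
  height(14) = 1 + max(-1, -1) = 0
  height(25) = 1 + max(-1, -1) = 0
  height(21) = 1 + max(-1, 0) = 1
  height(19) = 1 + max(0, 1) = 2
  height(37) = 1 + max(-1, -1) = 0
  height(35) = 1 + max(-1, 0) = 1
  height(38) = 1 + max(1, -1) = 2
  height(34) = 1 + max(2, 2) = 3
  height(49) = 1 + max(-1, -1) = 0
  height(43) = 1 + max(3, 0) = 4
  height(13) = 1 + max(0, 4) = 5
Height = 5


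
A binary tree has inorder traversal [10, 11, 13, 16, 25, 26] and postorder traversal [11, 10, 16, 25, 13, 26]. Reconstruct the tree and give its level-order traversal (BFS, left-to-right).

Inorder:   [10, 11, 13, 16, 25, 26]
Postorder: [11, 10, 16, 25, 13, 26]
Algorithm: postorder visits root last, so walk postorder right-to-left;
each value is the root of the current inorder slice — split it at that
value, recurse on the right subtree first, then the left.
Recursive splits:
  root=26; inorder splits into left=[10, 11, 13, 16, 25], right=[]
  root=13; inorder splits into left=[10, 11], right=[16, 25]
  root=25; inorder splits into left=[16], right=[]
  root=16; inorder splits into left=[], right=[]
  root=10; inorder splits into left=[], right=[11]
  root=11; inorder splits into left=[], right=[]
Reconstructed level-order: [26, 13, 10, 25, 11, 16]


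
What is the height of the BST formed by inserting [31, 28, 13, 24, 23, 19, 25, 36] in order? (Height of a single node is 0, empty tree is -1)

Insertion order: [31, 28, 13, 24, 23, 19, 25, 36]
Tree (level-order array): [31, 28, 36, 13, None, None, None, None, 24, 23, 25, 19]
Compute height bottom-up (empty subtree = -1):
  height(19) = 1 + max(-1, -1) = 0
  height(23) = 1 + max(0, -1) = 1
  height(25) = 1 + max(-1, -1) = 0
  height(24) = 1 + max(1, 0) = 2
  height(13) = 1 + max(-1, 2) = 3
  height(28) = 1 + max(3, -1) = 4
  height(36) = 1 + max(-1, -1) = 0
  height(31) = 1 + max(4, 0) = 5
Height = 5


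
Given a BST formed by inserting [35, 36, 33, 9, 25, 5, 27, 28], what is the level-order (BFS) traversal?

Tree insertion order: [35, 36, 33, 9, 25, 5, 27, 28]
Tree (level-order array): [35, 33, 36, 9, None, None, None, 5, 25, None, None, None, 27, None, 28]
BFS from the root, enqueuing left then right child of each popped node:
  queue [35] -> pop 35, enqueue [33, 36], visited so far: [35]
  queue [33, 36] -> pop 33, enqueue [9], visited so far: [35, 33]
  queue [36, 9] -> pop 36, enqueue [none], visited so far: [35, 33, 36]
  queue [9] -> pop 9, enqueue [5, 25], visited so far: [35, 33, 36, 9]
  queue [5, 25] -> pop 5, enqueue [none], visited so far: [35, 33, 36, 9, 5]
  queue [25] -> pop 25, enqueue [27], visited so far: [35, 33, 36, 9, 5, 25]
  queue [27] -> pop 27, enqueue [28], visited so far: [35, 33, 36, 9, 5, 25, 27]
  queue [28] -> pop 28, enqueue [none], visited so far: [35, 33, 36, 9, 5, 25, 27, 28]
Result: [35, 33, 36, 9, 5, 25, 27, 28]


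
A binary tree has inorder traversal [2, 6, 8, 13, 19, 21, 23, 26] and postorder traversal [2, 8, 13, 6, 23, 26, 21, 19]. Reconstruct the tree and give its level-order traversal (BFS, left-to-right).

Inorder:   [2, 6, 8, 13, 19, 21, 23, 26]
Postorder: [2, 8, 13, 6, 23, 26, 21, 19]
Algorithm: postorder visits root last, so walk postorder right-to-left;
each value is the root of the current inorder slice — split it at that
value, recurse on the right subtree first, then the left.
Recursive splits:
  root=19; inorder splits into left=[2, 6, 8, 13], right=[21, 23, 26]
  root=21; inorder splits into left=[], right=[23, 26]
  root=26; inorder splits into left=[23], right=[]
  root=23; inorder splits into left=[], right=[]
  root=6; inorder splits into left=[2], right=[8, 13]
  root=13; inorder splits into left=[8], right=[]
  root=8; inorder splits into left=[], right=[]
  root=2; inorder splits into left=[], right=[]
Reconstructed level-order: [19, 6, 21, 2, 13, 26, 8, 23]


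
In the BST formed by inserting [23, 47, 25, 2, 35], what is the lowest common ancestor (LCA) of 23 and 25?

Tree insertion order: [23, 47, 25, 2, 35]
Tree (level-order array): [23, 2, 47, None, None, 25, None, None, 35]
In a BST, the LCA of p=23, q=25 is the first node v on the
root-to-leaf path with p <= v <= q (go left if both < v, right if both > v).
Walk from root:
  at 23: 23 <= 23 <= 25, this is the LCA
LCA = 23


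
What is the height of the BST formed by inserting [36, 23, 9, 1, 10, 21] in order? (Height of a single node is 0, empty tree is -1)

Insertion order: [36, 23, 9, 1, 10, 21]
Tree (level-order array): [36, 23, None, 9, None, 1, 10, None, None, None, 21]
Compute height bottom-up (empty subtree = -1):
  height(1) = 1 + max(-1, -1) = 0
  height(21) = 1 + max(-1, -1) = 0
  height(10) = 1 + max(-1, 0) = 1
  height(9) = 1 + max(0, 1) = 2
  height(23) = 1 + max(2, -1) = 3
  height(36) = 1 + max(3, -1) = 4
Height = 4


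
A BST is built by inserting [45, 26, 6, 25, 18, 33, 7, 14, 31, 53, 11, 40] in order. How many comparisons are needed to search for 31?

Search path for 31: 45 -> 26 -> 33 -> 31
Found: True
Comparisons: 4


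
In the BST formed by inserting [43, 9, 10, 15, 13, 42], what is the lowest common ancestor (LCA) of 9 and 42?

Tree insertion order: [43, 9, 10, 15, 13, 42]
Tree (level-order array): [43, 9, None, None, 10, None, 15, 13, 42]
In a BST, the LCA of p=9, q=42 is the first node v on the
root-to-leaf path with p <= v <= q (go left if both < v, right if both > v).
Walk from root:
  at 43: both 9 and 42 < 43, go left
  at 9: 9 <= 9 <= 42, this is the LCA
LCA = 9


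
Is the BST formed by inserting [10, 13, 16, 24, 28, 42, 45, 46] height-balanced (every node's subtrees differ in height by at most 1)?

Tree (level-order array): [10, None, 13, None, 16, None, 24, None, 28, None, 42, None, 45, None, 46]
Definition: a tree is height-balanced if, at every node, |h(left) - h(right)| <= 1 (empty subtree has height -1).
Bottom-up per-node check:
  node 46: h_left=-1, h_right=-1, diff=0 [OK], height=0
  node 45: h_left=-1, h_right=0, diff=1 [OK], height=1
  node 42: h_left=-1, h_right=1, diff=2 [FAIL (|-1-1|=2 > 1)], height=2
  node 28: h_left=-1, h_right=2, diff=3 [FAIL (|-1-2|=3 > 1)], height=3
  node 24: h_left=-1, h_right=3, diff=4 [FAIL (|-1-3|=4 > 1)], height=4
  node 16: h_left=-1, h_right=4, diff=5 [FAIL (|-1-4|=5 > 1)], height=5
  node 13: h_left=-1, h_right=5, diff=6 [FAIL (|-1-5|=6 > 1)], height=6
  node 10: h_left=-1, h_right=6, diff=7 [FAIL (|-1-6|=7 > 1)], height=7
Node 42 violates the condition: |-1 - 1| = 2 > 1.
Result: Not balanced


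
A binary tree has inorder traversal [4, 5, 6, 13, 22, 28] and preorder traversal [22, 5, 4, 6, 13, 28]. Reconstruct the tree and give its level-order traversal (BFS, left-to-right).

Inorder:  [4, 5, 6, 13, 22, 28]
Preorder: [22, 5, 4, 6, 13, 28]
Algorithm: preorder visits root first, so consume preorder in order;
for each root, split the current inorder slice at that value into
left-subtree inorder and right-subtree inorder, then recurse.
Recursive splits:
  root=22; inorder splits into left=[4, 5, 6, 13], right=[28]
  root=5; inorder splits into left=[4], right=[6, 13]
  root=4; inorder splits into left=[], right=[]
  root=6; inorder splits into left=[], right=[13]
  root=13; inorder splits into left=[], right=[]
  root=28; inorder splits into left=[], right=[]
Reconstructed level-order: [22, 5, 28, 4, 6, 13]


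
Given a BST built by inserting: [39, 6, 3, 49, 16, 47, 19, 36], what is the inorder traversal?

Tree insertion order: [39, 6, 3, 49, 16, 47, 19, 36]
Tree (level-order array): [39, 6, 49, 3, 16, 47, None, None, None, None, 19, None, None, None, 36]
Inorder traversal: [3, 6, 16, 19, 36, 39, 47, 49]


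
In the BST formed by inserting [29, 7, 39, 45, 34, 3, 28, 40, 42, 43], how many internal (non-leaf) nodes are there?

Tree built from: [29, 7, 39, 45, 34, 3, 28, 40, 42, 43]
Tree (level-order array): [29, 7, 39, 3, 28, 34, 45, None, None, None, None, None, None, 40, None, None, 42, None, 43]
Rule: An internal node has at least one child.
Per-node child counts:
  node 29: 2 child(ren)
  node 7: 2 child(ren)
  node 3: 0 child(ren)
  node 28: 0 child(ren)
  node 39: 2 child(ren)
  node 34: 0 child(ren)
  node 45: 1 child(ren)
  node 40: 1 child(ren)
  node 42: 1 child(ren)
  node 43: 0 child(ren)
Matching nodes: [29, 7, 39, 45, 40, 42]
Count of internal (non-leaf) nodes: 6


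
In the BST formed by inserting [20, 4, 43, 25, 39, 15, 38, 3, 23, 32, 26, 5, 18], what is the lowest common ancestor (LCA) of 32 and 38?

Tree insertion order: [20, 4, 43, 25, 39, 15, 38, 3, 23, 32, 26, 5, 18]
Tree (level-order array): [20, 4, 43, 3, 15, 25, None, None, None, 5, 18, 23, 39, None, None, None, None, None, None, 38, None, 32, None, 26]
In a BST, the LCA of p=32, q=38 is the first node v on the
root-to-leaf path with p <= v <= q (go left if both < v, right if both > v).
Walk from root:
  at 20: both 32 and 38 > 20, go right
  at 43: both 32 and 38 < 43, go left
  at 25: both 32 and 38 > 25, go right
  at 39: both 32 and 38 < 39, go left
  at 38: 32 <= 38 <= 38, this is the LCA
LCA = 38


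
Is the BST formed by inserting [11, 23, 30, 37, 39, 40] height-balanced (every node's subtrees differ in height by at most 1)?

Tree (level-order array): [11, None, 23, None, 30, None, 37, None, 39, None, 40]
Definition: a tree is height-balanced if, at every node, |h(left) - h(right)| <= 1 (empty subtree has height -1).
Bottom-up per-node check:
  node 40: h_left=-1, h_right=-1, diff=0 [OK], height=0
  node 39: h_left=-1, h_right=0, diff=1 [OK], height=1
  node 37: h_left=-1, h_right=1, diff=2 [FAIL (|-1-1|=2 > 1)], height=2
  node 30: h_left=-1, h_right=2, diff=3 [FAIL (|-1-2|=3 > 1)], height=3
  node 23: h_left=-1, h_right=3, diff=4 [FAIL (|-1-3|=4 > 1)], height=4
  node 11: h_left=-1, h_right=4, diff=5 [FAIL (|-1-4|=5 > 1)], height=5
Node 37 violates the condition: |-1 - 1| = 2 > 1.
Result: Not balanced


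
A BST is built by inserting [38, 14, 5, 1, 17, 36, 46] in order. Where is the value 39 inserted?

Starting tree (level order): [38, 14, 46, 5, 17, None, None, 1, None, None, 36]
Insertion path: 38 -> 46
Result: insert 39 as left child of 46
Final tree (level order): [38, 14, 46, 5, 17, 39, None, 1, None, None, 36]


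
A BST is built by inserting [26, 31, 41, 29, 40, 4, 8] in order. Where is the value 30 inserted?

Starting tree (level order): [26, 4, 31, None, 8, 29, 41, None, None, None, None, 40]
Insertion path: 26 -> 31 -> 29
Result: insert 30 as right child of 29
Final tree (level order): [26, 4, 31, None, 8, 29, 41, None, None, None, 30, 40]


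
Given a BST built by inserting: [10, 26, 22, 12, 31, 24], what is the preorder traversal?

Tree insertion order: [10, 26, 22, 12, 31, 24]
Tree (level-order array): [10, None, 26, 22, 31, 12, 24]
Preorder traversal: [10, 26, 22, 12, 24, 31]


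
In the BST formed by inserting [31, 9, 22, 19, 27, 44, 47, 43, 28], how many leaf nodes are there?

Tree built from: [31, 9, 22, 19, 27, 44, 47, 43, 28]
Tree (level-order array): [31, 9, 44, None, 22, 43, 47, 19, 27, None, None, None, None, None, None, None, 28]
Rule: A leaf has 0 children.
Per-node child counts:
  node 31: 2 child(ren)
  node 9: 1 child(ren)
  node 22: 2 child(ren)
  node 19: 0 child(ren)
  node 27: 1 child(ren)
  node 28: 0 child(ren)
  node 44: 2 child(ren)
  node 43: 0 child(ren)
  node 47: 0 child(ren)
Matching nodes: [19, 28, 43, 47]
Count of leaf nodes: 4
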